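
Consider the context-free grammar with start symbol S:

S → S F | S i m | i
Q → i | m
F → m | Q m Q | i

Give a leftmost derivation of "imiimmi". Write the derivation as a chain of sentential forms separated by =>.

S => SF => SFF => SimFF => SFimFF => SFFimFF => iFFimFF => imFimFF => imiimFF => imiimmF => imiimmi

S => SF   [S → S F]
SF => SFF   [S → S F]
SFF => SimFF   [S → S i m]
SimFF => SFimFF   [S → S F]
SFimFF => SFFimFF   [S → S F]
SFFimFF => iFFimFF   [S → i]
iFFimFF => imFimFF   [F → m]
imFimFF => imiimFF   [F → i]
imiimFF => imiimmF   [F → m]
imiimmF => imiimmi   [F → i]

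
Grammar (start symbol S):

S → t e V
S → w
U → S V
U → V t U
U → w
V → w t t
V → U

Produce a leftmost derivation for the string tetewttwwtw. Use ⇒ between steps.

S ⇒ teV   [S → t e V]
teV ⇒ teU   [V → U]
teU ⇒ teSV   [U → S V]
teSV ⇒ teteVV   [S → t e V]
teteVV ⇒ tetewttV   [V → w t t]
tetewttV ⇒ tetewttU   [V → U]
tetewttU ⇒ tetewttSV   [U → S V]
tetewttSV ⇒ tetewttwV   [S → w]
tetewttwV ⇒ tetewttwU   [V → U]
tetewttwU ⇒ tetewttwVtU   [U → V t U]
tetewttwVtU ⇒ tetewttwUtU   [V → U]
tetewttwUtU ⇒ tetewttwwtU   [U → w]
tetewttwwtU ⇒ tetewttwwtw   [U → w]

S⇒teV⇒teU⇒teSV⇒teteVV⇒tetewttV⇒tetewttU⇒tetewttSV⇒tetewttwV⇒tetewttwU⇒tetewttwVtU⇒tetewttwUtU⇒tetewttwwtU⇒tetewttwwtw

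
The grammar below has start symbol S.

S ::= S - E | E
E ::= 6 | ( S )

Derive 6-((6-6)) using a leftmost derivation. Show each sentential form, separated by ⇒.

S ⇒ S-E ⇒ E-E ⇒ 6-E ⇒ 6-(S) ⇒ 6-(E) ⇒ 6-((S)) ⇒ 6-((S-E)) ⇒ 6-((E-E)) ⇒ 6-((6-E)) ⇒ 6-((6-6))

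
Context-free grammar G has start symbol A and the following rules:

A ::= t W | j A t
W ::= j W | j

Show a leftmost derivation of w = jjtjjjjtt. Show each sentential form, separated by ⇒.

A ⇒ jAt ⇒ jjAtt ⇒ jjtWtt ⇒ jjtjWtt ⇒ jjtjjWtt ⇒ jjtjjjWtt ⇒ jjtjjjjtt

A ⇒ jAt   [A ::= j A t]
jAt ⇒ jjAtt   [A ::= j A t]
jjAtt ⇒ jjtWtt   [A ::= t W]
jjtWtt ⇒ jjtjWtt   [W ::= j W]
jjtjWtt ⇒ jjtjjWtt   [W ::= j W]
jjtjjWtt ⇒ jjtjjjWtt   [W ::= j W]
jjtjjjWtt ⇒ jjtjjjjtt   [W ::= j]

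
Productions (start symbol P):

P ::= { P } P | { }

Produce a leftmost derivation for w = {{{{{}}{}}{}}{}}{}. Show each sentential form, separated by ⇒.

P ⇒ {P}P   [P ::= { P } P]
{P}P ⇒ {{P}P}P   [P ::= { P } P]
{{P}P}P ⇒ {{{P}P}P}P   [P ::= { P } P]
{{{P}P}P}P ⇒ {{{{P}P}P}P}P   [P ::= { P } P]
{{{{P}P}P}P}P ⇒ {{{{{}}P}P}P}P   [P ::= { }]
{{{{{}}P}P}P}P ⇒ {{{{{}}{}}P}P}P   [P ::= { }]
{{{{{}}{}}P}P}P ⇒ {{{{{}}{}}{}}P}P   [P ::= { }]
{{{{{}}{}}{}}P}P ⇒ {{{{{}}{}}{}}{}}P   [P ::= { }]
{{{{{}}{}}{}}{}}P ⇒ {{{{{}}{}}{}}{}}{}   [P ::= { }]

P ⇒ {P}P ⇒ {{P}P}P ⇒ {{{P}P}P}P ⇒ {{{{P}P}P}P}P ⇒ {{{{{}}P}P}P}P ⇒ {{{{{}}{}}P}P}P ⇒ {{{{{}}{}}{}}P}P ⇒ {{{{{}}{}}{}}{}}P ⇒ {{{{{}}{}}{}}{}}{}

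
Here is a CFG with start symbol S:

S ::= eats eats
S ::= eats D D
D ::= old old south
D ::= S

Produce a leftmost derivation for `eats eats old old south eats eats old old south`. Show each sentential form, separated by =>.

S => eats D D => eats S D => eats eats D D D => eats eats old old south D D => eats eats old old south S D => eats eats old old south eats eats D => eats eats old old south eats eats old old south

S => eats D D   [S ::= eats D D]
eats D D => eats S D   [D ::= S]
eats S D => eats eats D D D   [S ::= eats D D]
eats eats D D D => eats eats old old south D D   [D ::= old old south]
eats eats old old south D D => eats eats old old south S D   [D ::= S]
eats eats old old south S D => eats eats old old south eats eats D   [S ::= eats eats]
eats eats old old south eats eats D => eats eats old old south eats eats old old south   [D ::= old old south]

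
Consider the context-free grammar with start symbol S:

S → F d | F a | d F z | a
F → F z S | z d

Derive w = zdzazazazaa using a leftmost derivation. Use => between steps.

S => Fa => FzSa => FzSzSa => FzSzSzSa => FzSzSzSzSa => zdzSzSzSzSa => zdzazSzSzSa => zdzazazSzSa => zdzazazazSa => zdzazazazaa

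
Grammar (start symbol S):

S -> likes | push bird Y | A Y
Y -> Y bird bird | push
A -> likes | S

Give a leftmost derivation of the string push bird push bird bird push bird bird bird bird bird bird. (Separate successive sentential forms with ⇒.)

S ⇒ A Y ⇒ S Y ⇒ push bird Y Y ⇒ push bird Y bird bird Y ⇒ push bird push bird bird Y ⇒ push bird push bird bird Y bird bird ⇒ push bird push bird bird Y bird bird bird bird ⇒ push bird push bird bird Y bird bird bird bird bird bird ⇒ push bird push bird bird push bird bird bird bird bird bird

S ⇒ A Y   [S -> A Y]
A Y ⇒ S Y   [A -> S]
S Y ⇒ push bird Y Y   [S -> push bird Y]
push bird Y Y ⇒ push bird Y bird bird Y   [Y -> Y bird bird]
push bird Y bird bird Y ⇒ push bird push bird bird Y   [Y -> push]
push bird push bird bird Y ⇒ push bird push bird bird Y bird bird   [Y -> Y bird bird]
push bird push bird bird Y bird bird ⇒ push bird push bird bird Y bird bird bird bird   [Y -> Y bird bird]
push bird push bird bird Y bird bird bird bird ⇒ push bird push bird bird Y bird bird bird bird bird bird   [Y -> Y bird bird]
push bird push bird bird Y bird bird bird bird bird bird ⇒ push bird push bird bird push bird bird bird bird bird bird   [Y -> push]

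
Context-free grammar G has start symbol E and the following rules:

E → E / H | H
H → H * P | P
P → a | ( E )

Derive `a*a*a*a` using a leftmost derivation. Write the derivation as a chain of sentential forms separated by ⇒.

E ⇒ H ⇒ H*P ⇒ H*P*P ⇒ H*P*P*P ⇒ P*P*P*P ⇒ a*P*P*P ⇒ a*a*P*P ⇒ a*a*a*P ⇒ a*a*a*a

E ⇒ H   [E → H]
H ⇒ H*P   [H → H * P]
H*P ⇒ H*P*P   [H → H * P]
H*P*P ⇒ H*P*P*P   [H → H * P]
H*P*P*P ⇒ P*P*P*P   [H → P]
P*P*P*P ⇒ a*P*P*P   [P → a]
a*P*P*P ⇒ a*a*P*P   [P → a]
a*a*P*P ⇒ a*a*a*P   [P → a]
a*a*a*P ⇒ a*a*a*a   [P → a]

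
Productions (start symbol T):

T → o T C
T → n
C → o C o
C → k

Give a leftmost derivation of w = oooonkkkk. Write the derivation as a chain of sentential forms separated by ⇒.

T⇒oTC⇒ooTCC⇒oooTCCC⇒ooooTCCCC⇒oooonCCCC⇒oooonkCCC⇒oooonkkCC⇒oooonkkkC⇒oooonkkkk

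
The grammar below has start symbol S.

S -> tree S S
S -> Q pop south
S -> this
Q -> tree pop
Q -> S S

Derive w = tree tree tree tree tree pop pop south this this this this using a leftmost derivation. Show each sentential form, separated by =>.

S => tree S S => tree tree S S S => tree tree tree S S S S => tree tree tree tree S S S S S => tree tree tree tree Q pop south S S S S => tree tree tree tree tree pop pop south S S S S => tree tree tree tree tree pop pop south this S S S => tree tree tree tree tree pop pop south this this S S => tree tree tree tree tree pop pop south this this this S => tree tree tree tree tree pop pop south this this this this

S => tree S S   [S -> tree S S]
tree S S => tree tree S S S   [S -> tree S S]
tree tree S S S => tree tree tree S S S S   [S -> tree S S]
tree tree tree S S S S => tree tree tree tree S S S S S   [S -> tree S S]
tree tree tree tree S S S S S => tree tree tree tree Q pop south S S S S   [S -> Q pop south]
tree tree tree tree Q pop south S S S S => tree tree tree tree tree pop pop south S S S S   [Q -> tree pop]
tree tree tree tree tree pop pop south S S S S => tree tree tree tree tree pop pop south this S S S   [S -> this]
tree tree tree tree tree pop pop south this S S S => tree tree tree tree tree pop pop south this this S S   [S -> this]
tree tree tree tree tree pop pop south this this S S => tree tree tree tree tree pop pop south this this this S   [S -> this]
tree tree tree tree tree pop pop south this this this S => tree tree tree tree tree pop pop south this this this this   [S -> this]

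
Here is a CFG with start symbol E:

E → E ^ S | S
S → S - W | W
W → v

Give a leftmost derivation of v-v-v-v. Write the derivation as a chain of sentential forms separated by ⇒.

E ⇒ S   [E → S]
S ⇒ S-W   [S → S - W]
S-W ⇒ S-W-W   [S → S - W]
S-W-W ⇒ S-W-W-W   [S → S - W]
S-W-W-W ⇒ W-W-W-W   [S → W]
W-W-W-W ⇒ v-W-W-W   [W → v]
v-W-W-W ⇒ v-v-W-W   [W → v]
v-v-W-W ⇒ v-v-v-W   [W → v]
v-v-v-W ⇒ v-v-v-v   [W → v]

E ⇒ S ⇒ S-W ⇒ S-W-W ⇒ S-W-W-W ⇒ W-W-W-W ⇒ v-W-W-W ⇒ v-v-W-W ⇒ v-v-v-W ⇒ v-v-v-v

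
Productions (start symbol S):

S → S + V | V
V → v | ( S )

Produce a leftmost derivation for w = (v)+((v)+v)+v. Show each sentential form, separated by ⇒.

S ⇒ S+V   [S → S + V]
S+V ⇒ S+V+V   [S → S + V]
S+V+V ⇒ V+V+V   [S → V]
V+V+V ⇒ (S)+V+V   [V → ( S )]
(S)+V+V ⇒ (V)+V+V   [S → V]
(V)+V+V ⇒ (v)+V+V   [V → v]
(v)+V+V ⇒ (v)+(S)+V   [V → ( S )]
(v)+(S)+V ⇒ (v)+(S+V)+V   [S → S + V]
(v)+(S+V)+V ⇒ (v)+(V+V)+V   [S → V]
(v)+(V+V)+V ⇒ (v)+((S)+V)+V   [V → ( S )]
(v)+((S)+V)+V ⇒ (v)+((V)+V)+V   [S → V]
(v)+((V)+V)+V ⇒ (v)+((v)+V)+V   [V → v]
(v)+((v)+V)+V ⇒ (v)+((v)+v)+V   [V → v]
(v)+((v)+v)+V ⇒ (v)+((v)+v)+v   [V → v]

S ⇒ S+V ⇒ S+V+V ⇒ V+V+V ⇒ (S)+V+V ⇒ (V)+V+V ⇒ (v)+V+V ⇒ (v)+(S)+V ⇒ (v)+(S+V)+V ⇒ (v)+(V+V)+V ⇒ (v)+((S)+V)+V ⇒ (v)+((V)+V)+V ⇒ (v)+((v)+V)+V ⇒ (v)+((v)+v)+V ⇒ (v)+((v)+v)+v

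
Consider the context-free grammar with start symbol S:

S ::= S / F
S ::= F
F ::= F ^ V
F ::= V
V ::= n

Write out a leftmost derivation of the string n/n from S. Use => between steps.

S => S/F => F/F => V/F => n/F => n/V => n/n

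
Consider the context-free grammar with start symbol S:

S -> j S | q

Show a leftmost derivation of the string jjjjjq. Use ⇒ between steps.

S⇒jS⇒jjS⇒jjjS⇒jjjjS⇒jjjjjS⇒jjjjjq

S ⇒ jS   [S -> j S]
jS ⇒ jjS   [S -> j S]
jjS ⇒ jjjS   [S -> j S]
jjjS ⇒ jjjjS   [S -> j S]
jjjjS ⇒ jjjjjS   [S -> j S]
jjjjjS ⇒ jjjjjq   [S -> q]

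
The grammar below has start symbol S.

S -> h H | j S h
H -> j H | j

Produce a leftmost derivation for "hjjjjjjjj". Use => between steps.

S => hH => hjH => hjjH => hjjjH => hjjjjH => hjjjjjH => hjjjjjjH => hjjjjjjjH => hjjjjjjjj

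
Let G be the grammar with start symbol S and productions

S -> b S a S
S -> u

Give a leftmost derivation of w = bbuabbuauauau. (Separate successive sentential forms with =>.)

S => bSaS => bbSaSaS => bbuaSaS => bbuabSaSaS => bbuabbSaSaSaS => bbuabbuaSaSaS => bbuabbuauaSaS => bbuabbuauauaS => bbuabbuauauau

S => bSaS   [S -> b S a S]
bSaS => bbSaSaS   [S -> b S a S]
bbSaSaS => bbuaSaS   [S -> u]
bbuaSaS => bbuabSaSaS   [S -> b S a S]
bbuabSaSaS => bbuabbSaSaSaS   [S -> b S a S]
bbuabbSaSaSaS => bbuabbuaSaSaS   [S -> u]
bbuabbuaSaSaS => bbuabbuauaSaS   [S -> u]
bbuabbuauaSaS => bbuabbuauauaS   [S -> u]
bbuabbuauauaS => bbuabbuauauau   [S -> u]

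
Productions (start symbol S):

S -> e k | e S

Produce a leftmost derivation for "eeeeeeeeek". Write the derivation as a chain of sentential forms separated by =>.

S => eS   [S -> e S]
eS => eeS   [S -> e S]
eeS => eeeS   [S -> e S]
eeeS => eeeeS   [S -> e S]
eeeeS => eeeeeS   [S -> e S]
eeeeeS => eeeeeeS   [S -> e S]
eeeeeeS => eeeeeeeS   [S -> e S]
eeeeeeeS => eeeeeeeeS   [S -> e S]
eeeeeeeeS => eeeeeeeeek   [S -> e k]

S=>eS=>eeS=>eeeS=>eeeeS=>eeeeeS=>eeeeeeS=>eeeeeeeS=>eeeeeeeeS=>eeeeeeeeek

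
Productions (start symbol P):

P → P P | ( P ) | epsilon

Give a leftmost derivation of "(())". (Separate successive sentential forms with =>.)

P => (P)   [P → ( P )]
(P) => (PP)   [P → P P]
(PP) => (PPP)   [P → P P]
(PPP) => (PPPP)   [P → P P]
(PPPP) => ((P)PPP)   [P → ( P )]
((P)PPP) => (()PPP)   [P → epsilon]
(()PPP) => (()PP)   [P → epsilon]
(()PP) => (()P)   [P → epsilon]
(()P) => (())   [P → epsilon]

P => (P) => (PP) => (PPP) => (PPPP) => ((P)PPP) => (()PPP) => (()PP) => (()P) => (())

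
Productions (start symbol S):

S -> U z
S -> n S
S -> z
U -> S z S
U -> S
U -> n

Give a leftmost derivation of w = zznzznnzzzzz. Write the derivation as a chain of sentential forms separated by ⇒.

S⇒Uz⇒SzSz⇒zzSz⇒zzUzz⇒zzSzSzz⇒zznSzSzz⇒zznzzSzz⇒zznzzUzzz⇒zznzzSzzz⇒zznzznSzzz⇒zznzznUzzzz⇒zznzznSzzzz⇒zznzznnSzzzz⇒zznzznnzzzzz

S ⇒ Uz   [S -> U z]
Uz ⇒ SzSz   [U -> S z S]
SzSz ⇒ zzSz   [S -> z]
zzSz ⇒ zzUzz   [S -> U z]
zzUzz ⇒ zzSzSzz   [U -> S z S]
zzSzSzz ⇒ zznSzSzz   [S -> n S]
zznSzSzz ⇒ zznzzSzz   [S -> z]
zznzzSzz ⇒ zznzzUzzz   [S -> U z]
zznzzUzzz ⇒ zznzzSzzz   [U -> S]
zznzzSzzz ⇒ zznzznSzzz   [S -> n S]
zznzznSzzz ⇒ zznzznUzzzz   [S -> U z]
zznzznUzzzz ⇒ zznzznSzzzz   [U -> S]
zznzznSzzzz ⇒ zznzznnSzzzz   [S -> n S]
zznzznnSzzzz ⇒ zznzznnzzzzz   [S -> z]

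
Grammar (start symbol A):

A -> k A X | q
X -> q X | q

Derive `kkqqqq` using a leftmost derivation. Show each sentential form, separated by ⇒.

A ⇒ kAX   [A -> k A X]
kAX ⇒ kkAXX   [A -> k A X]
kkAXX ⇒ kkqXX   [A -> q]
kkqXX ⇒ kkqqX   [X -> q]
kkqqX ⇒ kkqqqX   [X -> q X]
kkqqqX ⇒ kkqqqq   [X -> q]

A⇒kAX⇒kkAXX⇒kkqXX⇒kkqqX⇒kkqqqX⇒kkqqqq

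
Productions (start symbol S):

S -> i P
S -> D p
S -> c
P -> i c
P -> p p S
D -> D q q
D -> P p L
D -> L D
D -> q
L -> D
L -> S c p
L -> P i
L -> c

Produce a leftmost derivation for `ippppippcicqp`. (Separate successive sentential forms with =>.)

S=>iP=>ippS=>ippDp=>ippLDp=>ippPiDp=>ippppSiDp=>ippppiPiDp=>ippppippSiDp=>ippppippciDp=>ippppippciLDp=>ippppippcicDp=>ippppippcicqp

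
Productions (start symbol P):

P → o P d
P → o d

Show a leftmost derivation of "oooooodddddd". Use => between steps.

P => oPd => ooPdd => oooPddd => ooooPdddd => oooooPddddd => oooooodddddd

P => oPd   [P → o P d]
oPd => ooPdd   [P → o P d]
ooPdd => oooPddd   [P → o P d]
oooPddd => ooooPdddd   [P → o P d]
ooooPdddd => oooooPddddd   [P → o P d]
oooooPddddd => oooooodddddd   [P → o d]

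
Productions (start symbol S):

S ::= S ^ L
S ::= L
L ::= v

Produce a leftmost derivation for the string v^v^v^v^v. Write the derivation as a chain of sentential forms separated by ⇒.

S ⇒ S^L ⇒ S^L^L ⇒ S^L^L^L ⇒ S^L^L^L^L ⇒ L^L^L^L^L ⇒ v^L^L^L^L ⇒ v^v^L^L^L ⇒ v^v^v^L^L ⇒ v^v^v^v^L ⇒ v^v^v^v^v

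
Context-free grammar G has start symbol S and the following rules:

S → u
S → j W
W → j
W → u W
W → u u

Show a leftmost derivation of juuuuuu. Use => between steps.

S => jW => juW => juuW => juuuW => juuuuW => juuuuuu

S => jW   [S → j W]
jW => juW   [W → u W]
juW => juuW   [W → u W]
juuW => juuuW   [W → u W]
juuuW => juuuuW   [W → u W]
juuuuW => juuuuuu   [W → u u]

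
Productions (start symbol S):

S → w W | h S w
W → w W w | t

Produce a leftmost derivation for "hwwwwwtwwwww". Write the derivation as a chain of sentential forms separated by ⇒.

S ⇒ hSw   [S → h S w]
hSw ⇒ hwWw   [S → w W]
hwWw ⇒ hwwWww   [W → w W w]
hwwWww ⇒ hwwwWwww   [W → w W w]
hwwwWwww ⇒ hwwwwWwwww   [W → w W w]
hwwwwWwwww ⇒ hwwwwwWwwwww   [W → w W w]
hwwwwwWwwwww ⇒ hwwwwwtwwwww   [W → t]

S⇒hSw⇒hwWw⇒hwwWww⇒hwwwWwww⇒hwwwwWwwww⇒hwwwwwWwwwww⇒hwwwwwtwwwww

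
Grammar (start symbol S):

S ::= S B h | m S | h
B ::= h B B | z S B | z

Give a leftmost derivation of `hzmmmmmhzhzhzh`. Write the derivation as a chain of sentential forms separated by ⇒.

S⇒SBh⇒hBh⇒hzSBh⇒hzmSBh⇒hzmmSBh⇒hzmmSBhBh⇒hzmmmSBhBh⇒hzmmmmSBhBh⇒hzmmmmSBhBhBh⇒hzmmmmmSBhBhBh⇒hzmmmmmhBhBhBh⇒hzmmmmmhzhBhBh⇒hzmmmmmhzhzhBh⇒hzmmmmmhzhzhzh

S ⇒ SBh   [S ::= S B h]
SBh ⇒ hBh   [S ::= h]
hBh ⇒ hzSBh   [B ::= z S B]
hzSBh ⇒ hzmSBh   [S ::= m S]
hzmSBh ⇒ hzmmSBh   [S ::= m S]
hzmmSBh ⇒ hzmmSBhBh   [S ::= S B h]
hzmmSBhBh ⇒ hzmmmSBhBh   [S ::= m S]
hzmmmSBhBh ⇒ hzmmmmSBhBh   [S ::= m S]
hzmmmmSBhBh ⇒ hzmmmmSBhBhBh   [S ::= S B h]
hzmmmmSBhBhBh ⇒ hzmmmmmSBhBhBh   [S ::= m S]
hzmmmmmSBhBhBh ⇒ hzmmmmmhBhBhBh   [S ::= h]
hzmmmmmhBhBhBh ⇒ hzmmmmmhzhBhBh   [B ::= z]
hzmmmmmhzhBhBh ⇒ hzmmmmmhzhzhBh   [B ::= z]
hzmmmmmhzhzhBh ⇒ hzmmmmmhzhzhzh   [B ::= z]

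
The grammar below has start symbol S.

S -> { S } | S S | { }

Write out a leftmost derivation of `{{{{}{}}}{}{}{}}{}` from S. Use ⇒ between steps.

S ⇒ SS   [S -> S S]
SS ⇒ {S}S   [S -> { S }]
{S}S ⇒ {SS}S   [S -> S S]
{SS}S ⇒ {SSS}S   [S -> S S]
{SSS}S ⇒ {SSSS}S   [S -> S S]
{SSSS}S ⇒ {{S}SSS}S   [S -> { S }]
{{S}SSS}S ⇒ {{{S}}SSS}S   [S -> { S }]
{{{S}}SSS}S ⇒ {{{SS}}SSS}S   [S -> S S]
{{{SS}}SSS}S ⇒ {{{{}S}}SSS}S   [S -> { }]
{{{{}S}}SSS}S ⇒ {{{{}{}}}SSS}S   [S -> { }]
{{{{}{}}}SSS}S ⇒ {{{{}{}}}{}SS}S   [S -> { }]
{{{{}{}}}{}SS}S ⇒ {{{{}{}}}{}{}S}S   [S -> { }]
{{{{}{}}}{}{}S}S ⇒ {{{{}{}}}{}{}{}}S   [S -> { }]
{{{{}{}}}{}{}{}}S ⇒ {{{{}{}}}{}{}{}}{}   [S -> { }]

S⇒SS⇒{S}S⇒{SS}S⇒{SSS}S⇒{SSSS}S⇒{{S}SSS}S⇒{{{S}}SSS}S⇒{{{SS}}SSS}S⇒{{{{}S}}SSS}S⇒{{{{}{}}}SSS}S⇒{{{{}{}}}{}SS}S⇒{{{{}{}}}{}{}S}S⇒{{{{}{}}}{}{}{}}S⇒{{{{}{}}}{}{}{}}{}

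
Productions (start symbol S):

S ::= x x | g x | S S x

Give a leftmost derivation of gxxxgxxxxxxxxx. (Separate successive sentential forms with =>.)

S => SSx   [S ::= S S x]
SSx => SSxSx   [S ::= S S x]
SSxSx => SSxSxSx   [S ::= S S x]
SSxSxSx => gxSxSxSx   [S ::= g x]
gxSxSxSx => gxSSxxSxSx   [S ::= S S x]
gxSSxxSxSx => gxxxSxxSxSx   [S ::= x x]
gxxxSxxSxSx => gxxxgxxxSxSx   [S ::= g x]
gxxxgxxxSxSx => gxxxgxxxxxxSx   [S ::= x x]
gxxxgxxxxxxSx => gxxxgxxxxxxxxx   [S ::= x x]

S => SSx => SSxSx => SSxSxSx => gxSxSxSx => gxSSxxSxSx => gxxxSxxSxSx => gxxxgxxxSxSx => gxxxgxxxxxxSx => gxxxgxxxxxxxxx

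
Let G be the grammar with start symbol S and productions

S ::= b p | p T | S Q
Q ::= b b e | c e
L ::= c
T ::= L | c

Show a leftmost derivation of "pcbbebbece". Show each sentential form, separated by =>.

S => SQ   [S ::= S Q]
SQ => SQQ   [S ::= S Q]
SQQ => SQQQ   [S ::= S Q]
SQQQ => pTQQQ   [S ::= p T]
pTQQQ => pLQQQ   [T ::= L]
pLQQQ => pcQQQ   [L ::= c]
pcQQQ => pcbbeQQ   [Q ::= b b e]
pcbbeQQ => pcbbebbeQ   [Q ::= b b e]
pcbbebbeQ => pcbbebbece   [Q ::= c e]

S => SQ => SQQ => SQQQ => pTQQQ => pLQQQ => pcQQQ => pcbbeQQ => pcbbebbeQ => pcbbebbece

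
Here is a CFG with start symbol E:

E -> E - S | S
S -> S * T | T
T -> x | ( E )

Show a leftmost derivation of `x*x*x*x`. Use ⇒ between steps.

E⇒S⇒S*T⇒S*T*T⇒S*T*T*T⇒T*T*T*T⇒x*T*T*T⇒x*x*T*T⇒x*x*x*T⇒x*x*x*x

E ⇒ S   [E -> S]
S ⇒ S*T   [S -> S * T]
S*T ⇒ S*T*T   [S -> S * T]
S*T*T ⇒ S*T*T*T   [S -> S * T]
S*T*T*T ⇒ T*T*T*T   [S -> T]
T*T*T*T ⇒ x*T*T*T   [T -> x]
x*T*T*T ⇒ x*x*T*T   [T -> x]
x*x*T*T ⇒ x*x*x*T   [T -> x]
x*x*x*T ⇒ x*x*x*x   [T -> x]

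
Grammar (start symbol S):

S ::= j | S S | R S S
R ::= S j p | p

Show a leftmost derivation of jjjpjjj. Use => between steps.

S=>SS=>RSSS=>SjpSSS=>SSjpSSS=>jSjpSSS=>jjjpSSS=>jjjpjSS=>jjjpjjS=>jjjpjjj

S => SS   [S ::= S S]
SS => RSSS   [S ::= R S S]
RSSS => SjpSSS   [R ::= S j p]
SjpSSS => SSjpSSS   [S ::= S S]
SSjpSSS => jSjpSSS   [S ::= j]
jSjpSSS => jjjpSSS   [S ::= j]
jjjpSSS => jjjpjSS   [S ::= j]
jjjpjSS => jjjpjjS   [S ::= j]
jjjpjjS => jjjpjjj   [S ::= j]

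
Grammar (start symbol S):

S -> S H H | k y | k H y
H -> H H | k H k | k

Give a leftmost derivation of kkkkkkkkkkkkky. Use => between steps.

S => kHy   [S -> k H y]
kHy => kkHky   [H -> k H k]
kkHky => kkHHky   [H -> H H]
kkHHky => kkkHkHky   [H -> k H k]
kkkHkHky => kkkkHkkHky   [H -> k H k]
kkkkHkkHky => kkkkkHkkkHky   [H -> k H k]
kkkkkHkkkHky => kkkkkHHkkkHky   [H -> H H]
kkkkkHHkkkHky => kkkkkkHkkkHky   [H -> k]
kkkkkkHkkkHky => kkkkkkHHkkkHky   [H -> H H]
kkkkkkHHkkkHky => kkkkkkkHkkkHky   [H -> k]
kkkkkkkHkkkHky => kkkkkkkkkkkHky   [H -> k]
kkkkkkkkkkkHky => kkkkkkkkkkkkky   [H -> k]

S => kHy => kkHky => kkHHky => kkkHkHky => kkkkHkkHky => kkkkkHkkkHky => kkkkkHHkkkHky => kkkkkkHkkkHky => kkkkkkHHkkkHky => kkkkkkkHkkkHky => kkkkkkkkkkkHky => kkkkkkkkkkkkky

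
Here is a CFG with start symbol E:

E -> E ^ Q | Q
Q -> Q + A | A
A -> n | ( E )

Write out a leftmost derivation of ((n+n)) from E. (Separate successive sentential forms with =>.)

E => Q => A => (E) => (Q) => (A) => ((E)) => ((Q)) => ((Q+A)) => ((A+A)) => ((n+A)) => ((n+n))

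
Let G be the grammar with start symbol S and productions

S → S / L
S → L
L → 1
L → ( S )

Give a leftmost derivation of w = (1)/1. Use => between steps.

S => S/L   [S → S / L]
S/L => L/L   [S → L]
L/L => (S)/L   [L → ( S )]
(S)/L => (L)/L   [S → L]
(L)/L => (1)/L   [L → 1]
(1)/L => (1)/1   [L → 1]

S => S/L => L/L => (S)/L => (L)/L => (1)/L => (1)/1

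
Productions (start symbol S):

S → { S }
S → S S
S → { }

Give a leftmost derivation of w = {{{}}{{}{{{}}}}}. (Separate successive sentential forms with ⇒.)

S⇒{S}⇒{SS}⇒{{S}S}⇒{{{}}S}⇒{{{}}{S}}⇒{{{}}{SS}}⇒{{{}}{{}S}}⇒{{{}}{{}{S}}}⇒{{{}}{{}{{S}}}}⇒{{{}}{{}{{{}}}}}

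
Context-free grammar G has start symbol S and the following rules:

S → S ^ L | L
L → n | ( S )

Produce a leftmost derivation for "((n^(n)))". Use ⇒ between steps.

S ⇒ L ⇒ (S) ⇒ (L) ⇒ ((S)) ⇒ ((S^L)) ⇒ ((L^L)) ⇒ ((n^L)) ⇒ ((n^(S))) ⇒ ((n^(L))) ⇒ ((n^(n)))

S ⇒ L   [S → L]
L ⇒ (S)   [L → ( S )]
(S) ⇒ (L)   [S → L]
(L) ⇒ ((S))   [L → ( S )]
((S)) ⇒ ((S^L))   [S → S ^ L]
((S^L)) ⇒ ((L^L))   [S → L]
((L^L)) ⇒ ((n^L))   [L → n]
((n^L)) ⇒ ((n^(S)))   [L → ( S )]
((n^(S))) ⇒ ((n^(L)))   [S → L]
((n^(L))) ⇒ ((n^(n)))   [L → n]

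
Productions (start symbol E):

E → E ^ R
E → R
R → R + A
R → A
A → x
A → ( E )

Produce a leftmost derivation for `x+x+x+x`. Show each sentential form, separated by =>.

E => R => R+A => R+A+A => R+A+A+A => A+A+A+A => x+A+A+A => x+x+A+A => x+x+x+A => x+x+x+x

E => R   [E → R]
R => R+A   [R → R + A]
R+A => R+A+A   [R → R + A]
R+A+A => R+A+A+A   [R → R + A]
R+A+A+A => A+A+A+A   [R → A]
A+A+A+A => x+A+A+A   [A → x]
x+A+A+A => x+x+A+A   [A → x]
x+x+A+A => x+x+x+A   [A → x]
x+x+x+A => x+x+x+x   [A → x]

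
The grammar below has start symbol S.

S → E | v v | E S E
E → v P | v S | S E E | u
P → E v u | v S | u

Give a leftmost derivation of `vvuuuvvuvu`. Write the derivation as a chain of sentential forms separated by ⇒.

S ⇒ E ⇒ vP ⇒ vEvu ⇒ vvSvu ⇒ vvESEvu ⇒ vvSEESEvu ⇒ vvEEESEvu ⇒ vvuEESEvu ⇒ vvuuESEvu ⇒ vvuuuSEvu ⇒ vvuuuvvEvu ⇒ vvuuuvvuvu

S ⇒ E   [S → E]
E ⇒ vP   [E → v P]
vP ⇒ vEvu   [P → E v u]
vEvu ⇒ vvSvu   [E → v S]
vvSvu ⇒ vvESEvu   [S → E S E]
vvESEvu ⇒ vvSEESEvu   [E → S E E]
vvSEESEvu ⇒ vvEEESEvu   [S → E]
vvEEESEvu ⇒ vvuEESEvu   [E → u]
vvuEESEvu ⇒ vvuuESEvu   [E → u]
vvuuESEvu ⇒ vvuuuSEvu   [E → u]
vvuuuSEvu ⇒ vvuuuvvEvu   [S → v v]
vvuuuvvEvu ⇒ vvuuuvvuvu   [E → u]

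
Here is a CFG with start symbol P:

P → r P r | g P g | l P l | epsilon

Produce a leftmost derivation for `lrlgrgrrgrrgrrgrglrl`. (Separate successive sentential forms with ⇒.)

P ⇒ lPl   [P → l P l]
lPl ⇒ lrPrl   [P → r P r]
lrPrl ⇒ lrlPlrl   [P → l P l]
lrlPlrl ⇒ lrlgPglrl   [P → g P g]
lrlgPglrl ⇒ lrlgrPrglrl   [P → r P r]
lrlgrPrglrl ⇒ lrlgrgPgrglrl   [P → g P g]
lrlgrgPgrglrl ⇒ lrlgrgrPrgrglrl   [P → r P r]
lrlgrgrPrgrglrl ⇒ lrlgrgrrPrrgrglrl   [P → r P r]
lrlgrgrrPrrgrglrl ⇒ lrlgrgrrgPgrrgrglrl   [P → g P g]
lrlgrgrrgPgrrgrglrl ⇒ lrlgrgrrgrPrgrrgrglrl   [P → r P r]
lrlgrgrrgrPrgrrgrglrl ⇒ lrlgrgrrgrrgrrgrglrl   [P → epsilon]

P⇒lPl⇒lrPrl⇒lrlPlrl⇒lrlgPglrl⇒lrlgrPrglrl⇒lrlgrgPgrglrl⇒lrlgrgrPrgrglrl⇒lrlgrgrrPrrgrglrl⇒lrlgrgrrgPgrrgrglrl⇒lrlgrgrrgrPrgrrgrglrl⇒lrlgrgrrgrrgrrgrglrl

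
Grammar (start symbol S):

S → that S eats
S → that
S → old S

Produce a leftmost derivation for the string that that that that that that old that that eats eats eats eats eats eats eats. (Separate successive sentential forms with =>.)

S => that S eats => that that S eats eats => that that that S eats eats eats => that that that that S eats eats eats eats => that that that that that S eats eats eats eats eats => that that that that that that S eats eats eats eats eats eats => that that that that that that old S eats eats eats eats eats eats => that that that that that that old that S eats eats eats eats eats eats eats => that that that that that that old that that eats eats eats eats eats eats eats

S => that S eats   [S → that S eats]
that S eats => that that S eats eats   [S → that S eats]
that that S eats eats => that that that S eats eats eats   [S → that S eats]
that that that S eats eats eats => that that that that S eats eats eats eats   [S → that S eats]
that that that that S eats eats eats eats => that that that that that S eats eats eats eats eats   [S → that S eats]
that that that that that S eats eats eats eats eats => that that that that that that S eats eats eats eats eats eats   [S → that S eats]
that that that that that that S eats eats eats eats eats eats => that that that that that that old S eats eats eats eats eats eats   [S → old S]
that that that that that that old S eats eats eats eats eats eats => that that that that that that old that S eats eats eats eats eats eats eats   [S → that S eats]
that that that that that that old that S eats eats eats eats eats eats eats => that that that that that that old that that eats eats eats eats eats eats eats   [S → that]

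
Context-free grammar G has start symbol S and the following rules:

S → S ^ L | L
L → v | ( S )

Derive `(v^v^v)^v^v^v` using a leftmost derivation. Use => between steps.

S=>S^L=>S^L^L=>S^L^L^L=>L^L^L^L=>(S)^L^L^L=>(S^L)^L^L^L=>(S^L^L)^L^L^L=>(L^L^L)^L^L^L=>(v^L^L)^L^L^L=>(v^v^L)^L^L^L=>(v^v^v)^L^L^L=>(v^v^v)^v^L^L=>(v^v^v)^v^v^L=>(v^v^v)^v^v^v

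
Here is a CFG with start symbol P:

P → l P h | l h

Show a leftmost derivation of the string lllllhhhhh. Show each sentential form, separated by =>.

P => lPh => llPhh => lllPhhh => llllPhhhh => lllllhhhhh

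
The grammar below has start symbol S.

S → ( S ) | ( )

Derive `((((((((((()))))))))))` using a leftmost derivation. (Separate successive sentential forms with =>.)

S => (S)   [S → ( S )]
(S) => ((S))   [S → ( S )]
((S)) => (((S)))   [S → ( S )]
(((S))) => ((((S))))   [S → ( S )]
((((S)))) => (((((S)))))   [S → ( S )]
(((((S))))) => ((((((S))))))   [S → ( S )]
((((((S)))))) => (((((((S)))))))   [S → ( S )]
(((((((S))))))) => ((((((((S))))))))   [S → ( S )]
((((((((S)))))))) => (((((((((S)))))))))   [S → ( S )]
(((((((((S))))))))) => ((((((((((S))))))))))   [S → ( S )]
((((((((((S)))))))))) => ((((((((((()))))))))))   [S → ( )]

S => (S) => ((S)) => (((S))) => ((((S)))) => (((((S))))) => ((((((S)))))) => (((((((S))))))) => ((((((((S)))))))) => (((((((((S))))))))) => ((((((((((S)))))))))) => ((((((((((()))))))))))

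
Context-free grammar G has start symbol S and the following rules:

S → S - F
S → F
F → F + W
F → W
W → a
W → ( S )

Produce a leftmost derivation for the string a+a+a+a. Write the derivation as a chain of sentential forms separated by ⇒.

S⇒F⇒F+W⇒F+W+W⇒F+W+W+W⇒W+W+W+W⇒a+W+W+W⇒a+a+W+W⇒a+a+a+W⇒a+a+a+a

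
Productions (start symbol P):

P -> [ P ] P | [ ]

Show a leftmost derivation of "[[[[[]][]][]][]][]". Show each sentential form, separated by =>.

P => [P]P => [[P]P]P => [[[P]P]P]P => [[[[P]P]P]P]P => [[[[[]]P]P]P]P => [[[[[]][]]P]P]P => [[[[[]][]][]]P]P => [[[[[]][]][]][]]P => [[[[[]][]][]][]][]

P => [P]P   [P -> [ P ] P]
[P]P => [[P]P]P   [P -> [ P ] P]
[[P]P]P => [[[P]P]P]P   [P -> [ P ] P]
[[[P]P]P]P => [[[[P]P]P]P]P   [P -> [ P ] P]
[[[[P]P]P]P]P => [[[[[]]P]P]P]P   [P -> [ ]]
[[[[[]]P]P]P]P => [[[[[]][]]P]P]P   [P -> [ ]]
[[[[[]][]]P]P]P => [[[[[]][]][]]P]P   [P -> [ ]]
[[[[[]][]][]]P]P => [[[[[]][]][]][]]P   [P -> [ ]]
[[[[[]][]][]][]]P => [[[[[]][]][]][]][]   [P -> [ ]]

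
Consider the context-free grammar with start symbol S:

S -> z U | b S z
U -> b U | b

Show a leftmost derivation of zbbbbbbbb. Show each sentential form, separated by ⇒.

S⇒zU⇒zbU⇒zbbU⇒zbbbU⇒zbbbbU⇒zbbbbbU⇒zbbbbbbU⇒zbbbbbbbU⇒zbbbbbbbb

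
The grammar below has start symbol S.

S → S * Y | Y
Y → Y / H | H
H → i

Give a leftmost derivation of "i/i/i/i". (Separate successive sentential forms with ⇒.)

S ⇒ Y ⇒ Y/H ⇒ Y/H/H ⇒ Y/H/H/H ⇒ H/H/H/H ⇒ i/H/H/H ⇒ i/i/H/H ⇒ i/i/i/H ⇒ i/i/i/i

S ⇒ Y   [S → Y]
Y ⇒ Y/H   [Y → Y / H]
Y/H ⇒ Y/H/H   [Y → Y / H]
Y/H/H ⇒ Y/H/H/H   [Y → Y / H]
Y/H/H/H ⇒ H/H/H/H   [Y → H]
H/H/H/H ⇒ i/H/H/H   [H → i]
i/H/H/H ⇒ i/i/H/H   [H → i]
i/i/H/H ⇒ i/i/i/H   [H → i]
i/i/i/H ⇒ i/i/i/i   [H → i]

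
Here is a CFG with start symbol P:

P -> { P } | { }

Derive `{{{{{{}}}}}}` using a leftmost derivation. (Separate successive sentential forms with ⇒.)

P ⇒ {P} ⇒ {{P}} ⇒ {{{P}}} ⇒ {{{{P}}}} ⇒ {{{{{P}}}}} ⇒ {{{{{{}}}}}}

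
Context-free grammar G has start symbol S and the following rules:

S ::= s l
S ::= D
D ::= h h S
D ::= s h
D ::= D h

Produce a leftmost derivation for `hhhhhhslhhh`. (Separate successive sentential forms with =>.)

S => D => Dh => hhSh => hhDh => hhhhSh => hhhhDh => hhhhDhh => hhhhDhhh => hhhhhhShhh => hhhhhhslhhh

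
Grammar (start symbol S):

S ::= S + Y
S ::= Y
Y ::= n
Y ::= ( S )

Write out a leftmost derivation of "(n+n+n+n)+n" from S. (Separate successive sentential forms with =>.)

S => S+Y   [S ::= S + Y]
S+Y => Y+Y   [S ::= Y]
Y+Y => (S)+Y   [Y ::= ( S )]
(S)+Y => (S+Y)+Y   [S ::= S + Y]
(S+Y)+Y => (S+Y+Y)+Y   [S ::= S + Y]
(S+Y+Y)+Y => (S+Y+Y+Y)+Y   [S ::= S + Y]
(S+Y+Y+Y)+Y => (Y+Y+Y+Y)+Y   [S ::= Y]
(Y+Y+Y+Y)+Y => (n+Y+Y+Y)+Y   [Y ::= n]
(n+Y+Y+Y)+Y => (n+n+Y+Y)+Y   [Y ::= n]
(n+n+Y+Y)+Y => (n+n+n+Y)+Y   [Y ::= n]
(n+n+n+Y)+Y => (n+n+n+n)+Y   [Y ::= n]
(n+n+n+n)+Y => (n+n+n+n)+n   [Y ::= n]

S=>S+Y=>Y+Y=>(S)+Y=>(S+Y)+Y=>(S+Y+Y)+Y=>(S+Y+Y+Y)+Y=>(Y+Y+Y+Y)+Y=>(n+Y+Y+Y)+Y=>(n+n+Y+Y)+Y=>(n+n+n+Y)+Y=>(n+n+n+n)+Y=>(n+n+n+n)+n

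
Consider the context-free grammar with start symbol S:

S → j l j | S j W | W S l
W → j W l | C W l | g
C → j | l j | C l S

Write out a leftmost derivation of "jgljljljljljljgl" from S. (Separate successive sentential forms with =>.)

S => SjW => WSljW => jWlSljW => jglSljW => jgljljljW => jgljljljCWl => jgljljljClSWl => jgljljljljlSWl => jgljljljljljljWl => jgljljljljljljgl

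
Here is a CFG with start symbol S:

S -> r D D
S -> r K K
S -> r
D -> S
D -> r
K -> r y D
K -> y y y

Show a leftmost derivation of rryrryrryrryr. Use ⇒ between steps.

S ⇒ rKK ⇒ rryDK ⇒ rryrK ⇒ rryrryD ⇒ rryrryS ⇒ rryrryrKK ⇒ rryrryrryDK ⇒ rryrryrryrK ⇒ rryrryrryrryD ⇒ rryrryrryrryr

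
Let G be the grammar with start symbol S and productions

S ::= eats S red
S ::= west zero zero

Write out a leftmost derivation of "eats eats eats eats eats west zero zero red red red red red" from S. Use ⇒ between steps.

S ⇒ eats S red   [S ::= eats S red]
eats S red ⇒ eats eats S red red   [S ::= eats S red]
eats eats S red red ⇒ eats eats eats S red red red   [S ::= eats S red]
eats eats eats S red red red ⇒ eats eats eats eats S red red red red   [S ::= eats S red]
eats eats eats eats S red red red red ⇒ eats eats eats eats eats S red red red red red   [S ::= eats S red]
eats eats eats eats eats S red red red red red ⇒ eats eats eats eats eats west zero zero red red red red red   [S ::= west zero zero]

S ⇒ eats S red ⇒ eats eats S red red ⇒ eats eats eats S red red red ⇒ eats eats eats eats S red red red red ⇒ eats eats eats eats eats S red red red red red ⇒ eats eats eats eats eats west zero zero red red red red red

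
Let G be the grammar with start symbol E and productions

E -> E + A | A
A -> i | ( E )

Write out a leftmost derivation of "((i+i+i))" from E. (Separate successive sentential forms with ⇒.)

E ⇒ A   [E -> A]
A ⇒ (E)   [A -> ( E )]
(E) ⇒ (A)   [E -> A]
(A) ⇒ ((E))   [A -> ( E )]
((E)) ⇒ ((E+A))   [E -> E + A]
((E+A)) ⇒ ((E+A+A))   [E -> E + A]
((E+A+A)) ⇒ ((A+A+A))   [E -> A]
((A+A+A)) ⇒ ((i+A+A))   [A -> i]
((i+A+A)) ⇒ ((i+i+A))   [A -> i]
((i+i+A)) ⇒ ((i+i+i))   [A -> i]

E⇒A⇒(E)⇒(A)⇒((E))⇒((E+A))⇒((E+A+A))⇒((A+A+A))⇒((i+A+A))⇒((i+i+A))⇒((i+i+i))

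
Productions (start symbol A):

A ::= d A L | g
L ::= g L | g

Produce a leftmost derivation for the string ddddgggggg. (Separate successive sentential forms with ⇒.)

A ⇒ dAL ⇒ ddALL ⇒ dddALLL ⇒ ddddALLLL ⇒ ddddgLLLL ⇒ ddddggLLLL ⇒ ddddgggLLL ⇒ ddddggggLL ⇒ ddddgggggL ⇒ ddddgggggg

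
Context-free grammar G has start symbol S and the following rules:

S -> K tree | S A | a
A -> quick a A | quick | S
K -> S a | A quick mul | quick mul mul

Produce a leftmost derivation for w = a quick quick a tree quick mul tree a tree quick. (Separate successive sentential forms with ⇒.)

S ⇒ S A ⇒ K tree A ⇒ S a tree A ⇒ K tree a tree A ⇒ A quick mul tree a tree A ⇒ S quick mul tree a tree A ⇒ K tree quick mul tree a tree A ⇒ S a tree quick mul tree a tree A ⇒ S A a tree quick mul tree a tree A ⇒ S A A a tree quick mul tree a tree A ⇒ a A A a tree quick mul tree a tree A ⇒ a quick A a tree quick mul tree a tree A ⇒ a quick quick a tree quick mul tree a tree A ⇒ a quick quick a tree quick mul tree a tree quick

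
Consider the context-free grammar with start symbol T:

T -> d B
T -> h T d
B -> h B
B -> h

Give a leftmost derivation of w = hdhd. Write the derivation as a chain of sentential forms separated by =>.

T => hTd => hdBd => hdhd

T => hTd   [T -> h T d]
hTd => hdBd   [T -> d B]
hdBd => hdhd   [B -> h]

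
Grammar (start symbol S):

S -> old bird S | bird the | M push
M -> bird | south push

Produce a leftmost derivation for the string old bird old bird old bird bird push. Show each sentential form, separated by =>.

S => old bird S => old bird old bird S => old bird old bird old bird S => old bird old bird old bird M push => old bird old bird old bird bird push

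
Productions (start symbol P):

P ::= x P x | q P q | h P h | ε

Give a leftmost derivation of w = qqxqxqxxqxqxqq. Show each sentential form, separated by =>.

P=>qPq=>qqPqq=>qqxPxqq=>qqxqPqxqq=>qqxqxPxqxqq=>qqxqxqPqxqxqq=>qqxqxqxPxqxqxqq=>qqxqxqxxqxqxqq

P => qPq   [P ::= q P q]
qPq => qqPqq   [P ::= q P q]
qqPqq => qqxPxqq   [P ::= x P x]
qqxPxqq => qqxqPqxqq   [P ::= q P q]
qqxqPqxqq => qqxqxPxqxqq   [P ::= x P x]
qqxqxPxqxqq => qqxqxqPqxqxqq   [P ::= q P q]
qqxqxqPqxqxqq => qqxqxqxPxqxqxqq   [P ::= x P x]
qqxqxqxPxqxqxqq => qqxqxqxxqxqxqq   [P ::= ε]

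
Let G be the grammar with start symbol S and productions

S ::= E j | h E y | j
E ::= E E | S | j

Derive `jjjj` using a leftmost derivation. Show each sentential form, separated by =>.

S => Ej   [S ::= E j]
Ej => Sj   [E ::= S]
Sj => Ejj   [S ::= E j]
Ejj => Sjj   [E ::= S]
Sjj => Ejjj   [S ::= E j]
Ejjj => Sjjj   [E ::= S]
Sjjj => jjjj   [S ::= j]

S => Ej => Sj => Ejj => Sjj => Ejjj => Sjjj => jjjj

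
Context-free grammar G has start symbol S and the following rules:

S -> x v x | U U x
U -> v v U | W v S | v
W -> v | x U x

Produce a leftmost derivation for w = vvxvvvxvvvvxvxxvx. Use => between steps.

S => UUx => vvUUx => vvWvSUx => vvxUxvSUx => vvxvvUxvSUx => vvxvvvxvSUx => vvxvvvxvUUxUx => vvxvvvxvvUxUx => vvxvvvxvvWvSxUx => vvxvvvxvvvvSxUx => vvxvvvxvvvvxvxxUx => vvxvvvxvvvvxvxxvx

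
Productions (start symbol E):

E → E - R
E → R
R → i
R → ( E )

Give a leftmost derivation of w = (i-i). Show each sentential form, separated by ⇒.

E ⇒ R ⇒ (E) ⇒ (E-R) ⇒ (R-R) ⇒ (i-R) ⇒ (i-i)

E ⇒ R   [E → R]
R ⇒ (E)   [R → ( E )]
(E) ⇒ (E-R)   [E → E - R]
(E-R) ⇒ (R-R)   [E → R]
(R-R) ⇒ (i-R)   [R → i]
(i-R) ⇒ (i-i)   [R → i]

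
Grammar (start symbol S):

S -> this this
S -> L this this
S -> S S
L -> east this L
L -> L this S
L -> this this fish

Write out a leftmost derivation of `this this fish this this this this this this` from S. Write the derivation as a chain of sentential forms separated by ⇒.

S ⇒ S S ⇒ S S S ⇒ L this this S S ⇒ this this fish this this S S ⇒ this this fish this this this this S ⇒ this this fish this this this this this this

S ⇒ S S   [S -> S S]
S S ⇒ S S S   [S -> S S]
S S S ⇒ L this this S S   [S -> L this this]
L this this S S ⇒ this this fish this this S S   [L -> this this fish]
this this fish this this S S ⇒ this this fish this this this this S   [S -> this this]
this this fish this this this this S ⇒ this this fish this this this this this this   [S -> this this]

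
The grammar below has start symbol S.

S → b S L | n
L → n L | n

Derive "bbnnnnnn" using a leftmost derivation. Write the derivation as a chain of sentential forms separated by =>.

S=>bSL=>bbSLL=>bbnLL=>bbnnL=>bbnnnL=>bbnnnnL=>bbnnnnnL=>bbnnnnnn

S => bSL   [S → b S L]
bSL => bbSLL   [S → b S L]
bbSLL => bbnLL   [S → n]
bbnLL => bbnnL   [L → n]
bbnnL => bbnnnL   [L → n L]
bbnnnL => bbnnnnL   [L → n L]
bbnnnnL => bbnnnnnL   [L → n L]
bbnnnnnL => bbnnnnnn   [L → n]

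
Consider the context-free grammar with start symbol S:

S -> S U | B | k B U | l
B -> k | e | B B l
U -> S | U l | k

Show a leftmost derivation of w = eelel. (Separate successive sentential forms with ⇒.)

S ⇒ B   [S -> B]
B ⇒ BBl   [B -> B B l]
BBl ⇒ BBlBl   [B -> B B l]
BBlBl ⇒ eBlBl   [B -> e]
eBlBl ⇒ eelBl   [B -> e]
eelBl ⇒ eelel   [B -> e]

S ⇒ B ⇒ BBl ⇒ BBlBl ⇒ eBlBl ⇒ eelBl ⇒ eelel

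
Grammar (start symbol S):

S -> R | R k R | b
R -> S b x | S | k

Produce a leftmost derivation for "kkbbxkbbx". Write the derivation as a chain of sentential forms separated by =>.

S=>RkR=>SkR=>RkRkR=>kkRkR=>kkSbxkR=>kkbbxkR=>kkbbxkSbx=>kkbbxkbbx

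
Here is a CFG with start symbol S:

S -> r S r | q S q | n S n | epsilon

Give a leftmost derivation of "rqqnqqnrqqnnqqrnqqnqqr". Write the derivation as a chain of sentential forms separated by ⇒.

S ⇒ rSr ⇒ rqSqr ⇒ rqqSqqr ⇒ rqqnSnqqr ⇒ rqqnqSqnqqr ⇒ rqqnqqSqqnqqr ⇒ rqqnqqnSnqqnqqr ⇒ rqqnqqnrSrnqqnqqr ⇒ rqqnqqnrqSqrnqqnqqr ⇒ rqqnqqnrqqSqqrnqqnqqr ⇒ rqqnqqnrqqnSnqqrnqqnqqr ⇒ rqqnqqnrqqnnqqrnqqnqqr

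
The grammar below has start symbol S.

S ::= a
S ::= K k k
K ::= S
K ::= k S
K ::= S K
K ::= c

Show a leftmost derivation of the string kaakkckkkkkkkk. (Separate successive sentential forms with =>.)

S => Kkk   [S ::= K k k]
Kkk => kSkk   [K ::= k S]
kSkk => kKkkkk   [S ::= K k k]
kKkkkk => kSkkkk   [K ::= S]
kSkkkk => kKkkkkkk   [S ::= K k k]
kKkkkkkk => kSKkkkkkk   [K ::= S K]
kSKkkkkkk => kaKkkkkkk   [S ::= a]
kaKkkkkkk => kaSKkkkkkk   [K ::= S K]
kaSKkkkkkk => kaKkkKkkkkkk   [S ::= K k k]
kaKkkKkkkkkk => kaSkkKkkkkkk   [K ::= S]
kaSkkKkkkkkk => kaakkKkkkkkk   [S ::= a]
kaakkKkkkkkk => kaakkSkkkkkk   [K ::= S]
kaakkSkkkkkk => kaakkKkkkkkkkk   [S ::= K k k]
kaakkKkkkkkkkk => kaakkckkkkkkkk   [K ::= c]

S=>Kkk=>kSkk=>kKkkkk=>kSkkkk=>kKkkkkkk=>kSKkkkkkk=>kaKkkkkkk=>kaSKkkkkkk=>kaKkkKkkkkkk=>kaSkkKkkkkkk=>kaakkKkkkkkk=>kaakkSkkkkkk=>kaakkKkkkkkkkk=>kaakkckkkkkkkk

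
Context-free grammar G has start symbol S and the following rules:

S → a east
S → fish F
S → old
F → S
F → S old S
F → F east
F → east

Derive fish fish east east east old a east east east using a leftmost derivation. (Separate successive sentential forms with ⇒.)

S ⇒ fish F   [S → fish F]
fish F ⇒ fish F east   [F → F east]
fish F east ⇒ fish F east east   [F → F east]
fish F east east ⇒ fish S old S east east   [F → S old S]
fish S old S east east ⇒ fish fish F old S east east   [S → fish F]
fish fish F old S east east ⇒ fish fish F east old S east east   [F → F east]
fish fish F east old S east east ⇒ fish fish F east east old S east east   [F → F east]
fish fish F east east old S east east ⇒ fish fish east east east old S east east   [F → east]
fish fish east east east old S east east ⇒ fish fish east east east old a east east east   [S → a east]

S ⇒ fish F ⇒ fish F east ⇒ fish F east east ⇒ fish S old S east east ⇒ fish fish F old S east east ⇒ fish fish F east old S east east ⇒ fish fish F east east old S east east ⇒ fish fish east east east old S east east ⇒ fish fish east east east old a east east east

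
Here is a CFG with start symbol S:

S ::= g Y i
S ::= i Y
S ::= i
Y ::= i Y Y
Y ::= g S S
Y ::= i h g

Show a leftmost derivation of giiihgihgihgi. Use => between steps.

S=>gYi=>giYYi=>giiYYYi=>giiihgYYi=>giiihgihgYi=>giiihgihgihgi

S => gYi   [S ::= g Y i]
gYi => giYYi   [Y ::= i Y Y]
giYYi => giiYYYi   [Y ::= i Y Y]
giiYYYi => giiihgYYi   [Y ::= i h g]
giiihgYYi => giiihgihgYi   [Y ::= i h g]
giiihgihgYi => giiihgihgihgi   [Y ::= i h g]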